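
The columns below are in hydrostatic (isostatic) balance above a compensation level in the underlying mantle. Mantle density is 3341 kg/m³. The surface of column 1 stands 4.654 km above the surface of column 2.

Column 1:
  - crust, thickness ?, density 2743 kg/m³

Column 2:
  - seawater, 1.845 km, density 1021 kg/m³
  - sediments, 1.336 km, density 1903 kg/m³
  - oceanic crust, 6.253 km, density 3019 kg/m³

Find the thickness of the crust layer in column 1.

Take the compensation level at the base of the deeper column (depth z_c below the surface of column 1) and equate Σ ρ_i t_i down to z_c; mantle fills any gap and the z_c terms cancel.
Column 1: x×2743 + (z_c − 0 − x)×3341
Column 2: 4.654×0 + 1.845×1021 + 1.336×1903 + 6.253×3019 + (z_c − 4.654 − 9.434)×3341
The z_c×3341 term appears on both sides and cancels. Collect the known terms of each column as K = Σ(ρt)_known − 3341 × (depth of known layers): K_1 = 0 − 3341×0 = 0; K_2 = 23303.96 − 3341×(4.654 + 9.434) = −23764.048.
Balance: K_1 − x×(3341 − 2743) = K_2, so x = (K_1 − K_2)/(3341 − 2743) = 23764/598 = 39.7 km.

39.7 km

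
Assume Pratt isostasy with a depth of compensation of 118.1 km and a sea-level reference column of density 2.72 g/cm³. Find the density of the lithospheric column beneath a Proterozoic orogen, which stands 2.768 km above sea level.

2.66 g/cm³

Pratt balance: ρ_ref D = ρ (D + h).
ρ = ρ_ref D/(D + h) = 2.72 × 118.1 km/(118.1 km + 2.768 km) = 2.66 g/cm³.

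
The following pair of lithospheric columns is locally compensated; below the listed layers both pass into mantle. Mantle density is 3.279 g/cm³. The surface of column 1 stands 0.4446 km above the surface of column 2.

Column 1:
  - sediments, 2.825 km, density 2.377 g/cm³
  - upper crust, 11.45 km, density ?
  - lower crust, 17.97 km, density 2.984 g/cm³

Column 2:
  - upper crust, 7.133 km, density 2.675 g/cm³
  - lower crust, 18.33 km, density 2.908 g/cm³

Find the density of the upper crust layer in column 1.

2.87 g/cm³

Take the compensation level at the base of the deeper column (depth z_c below the surface of column 1) and equate Σ ρ_i t_i down to z_c; mantle fills any gap and the z_c terms cancel.
Column 1: 2.825×2.377 + 11.45×ρ + 17.97×2.984 + (z_c − 32.245)×3.279
Column 2: 0.4446×0 + 7.133×2.675 + 18.33×2.908 + (z_c − 0.4446 − 25.463)×3.279
The z_c×3.279 term appears on both sides and cancels. Collect the known terms of each column as K = Σ(ρt)_known − 3.279 × (depth of known layers): K_1 = 60.337505 − 3.279×32.245 = −45.39385; K_2 = 72.384415 − 3.279×(0.4446 + 25.463) = −12.5666054.
Balance: K_1 + 11.45×ρ = K_2, so ρ = (K_2 − K_1)/11.45 = 32.8272/11.45 = 2.87 g/cm³.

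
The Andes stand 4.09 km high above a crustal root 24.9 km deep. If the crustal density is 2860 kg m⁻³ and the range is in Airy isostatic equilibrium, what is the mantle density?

3330 kg m⁻³

Airy balance: ρ_c h = (ρ_m − ρ_c) r → ρ_m = ρ_c (1 + h/r).
ρ_m = 2860 × (1 + 4.09 km/24.9 km) = 3330 kg m⁻³.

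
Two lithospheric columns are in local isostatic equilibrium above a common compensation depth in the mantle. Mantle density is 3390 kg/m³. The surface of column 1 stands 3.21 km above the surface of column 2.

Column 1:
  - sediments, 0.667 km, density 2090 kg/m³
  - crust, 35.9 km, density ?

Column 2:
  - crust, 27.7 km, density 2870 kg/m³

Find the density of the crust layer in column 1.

Take the compensation level at the base of the deeper column (depth z_c below the surface of column 1) and equate Σ ρ_i t_i down to z_c; mantle fills any gap and the z_c terms cancel.
Column 1: 0.667×2090 + 35.9×ρ + (z_c − 36.567)×3390
Column 2: 3.21×0 + 27.7×2870 + (z_c − 3.21 − 27.7)×3390
The z_c×3390 term appears on both sides and cancels. Collect the known terms of each column as K = Σ(ρt)_known − 3390 × (depth of known layers): K_1 = 1394.03 − 3390×36.567 = −122568.1; K_2 = 79499 − 3390×(3.21 + 27.7) = −25285.9.
Balance: K_1 + 35.9×ρ = K_2, so ρ = (K_2 − K_1)/35.9 = 97282.2/35.9 = 2710 kg/m³.

2710 kg/m³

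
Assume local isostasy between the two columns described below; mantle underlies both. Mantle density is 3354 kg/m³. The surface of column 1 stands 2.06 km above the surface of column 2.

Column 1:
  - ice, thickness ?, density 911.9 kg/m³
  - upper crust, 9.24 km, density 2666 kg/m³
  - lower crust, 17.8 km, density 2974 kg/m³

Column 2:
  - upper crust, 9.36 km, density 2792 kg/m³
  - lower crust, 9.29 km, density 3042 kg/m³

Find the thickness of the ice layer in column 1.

0.797 km

Take the compensation level at the base of the deeper column (depth z_c below the surface of column 1) and equate Σ ρ_i t_i down to z_c; mantle fills any gap and the z_c terms cancel.
Column 1: x×911.9 + 9.24×2666 + 17.8×2974 + (z_c − 27.04 − x)×3354
Column 2: 2.06×0 + 9.36×2792 + 9.29×3042 + (z_c − 2.06 − 18.65)×3354
The z_c×3354 term appears on both sides and cancels. Collect the known terms of each column as K = Σ(ρt)_known − 3354 × (depth of known layers): K_1 = 77571.04 − 3354×27.04 = −13121.12; K_2 = 54393.3 − 3354×(2.06 + 18.65) = −15068.04.
Balance: K_1 − x×(3354 − 911.9) = K_2, so x = (K_1 − K_2)/(3354 − 911.9) = 1946.92/2442.1 = 0.797 km.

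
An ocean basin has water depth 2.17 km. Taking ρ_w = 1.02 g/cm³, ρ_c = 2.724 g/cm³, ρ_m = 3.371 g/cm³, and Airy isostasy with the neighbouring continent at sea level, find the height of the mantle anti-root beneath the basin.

In Airy isostatic equilibrium: replacing crust with seawater at the top is compensated by replacing crust with mantle at the base: d (ρ_c − ρ_w) = a (ρ_m − ρ_c).
a = d (ρ_c − ρ_w)/(ρ_m − ρ_c) = 2.17 km × 1.704/0.647 = 5.72 km.

5.72 km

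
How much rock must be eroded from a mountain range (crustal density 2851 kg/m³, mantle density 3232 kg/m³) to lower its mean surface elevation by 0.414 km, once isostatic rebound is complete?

3.51 km

Net drop Δ = e − u = e − e ρ_c/ρ_m = e (ρ_m − ρ_c)/ρ_m.
e = Δ ρ_m/(ρ_m − ρ_c) = 0.414 km × 3232/381 = 3.51 km.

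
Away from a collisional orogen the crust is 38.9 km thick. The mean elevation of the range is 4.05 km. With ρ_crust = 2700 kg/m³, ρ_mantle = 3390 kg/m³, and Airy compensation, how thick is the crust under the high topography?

58.8 km

Root depth r = h ρ_c / (ρ_m − ρ_c) = 4.05 km × 2700 / 690 = 15.85 km.
Total thickness = T + h + r = 38.9 km + 4.05 km + 15.85 km = 58.8 km.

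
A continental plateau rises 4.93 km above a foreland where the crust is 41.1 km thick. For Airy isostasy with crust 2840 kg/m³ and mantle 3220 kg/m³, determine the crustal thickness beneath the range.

82.9 km

Root depth r = h ρ_c / (ρ_m − ρ_c) = 4.93 km × 2840 / 380 = 36.85 km.
Total thickness = T + h + r = 41.1 km + 4.93 km + 36.85 km = 82.9 km.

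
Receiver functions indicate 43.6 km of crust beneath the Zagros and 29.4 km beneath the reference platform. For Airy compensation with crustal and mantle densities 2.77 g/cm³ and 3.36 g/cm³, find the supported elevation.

2.49 km

Excess crust Δ = 43.6 km − 29.4 km = 14.2 km, split between elevation h and root r with h + r = Δ.
Airy balance ρ_c h = (ρ_m − ρ_c) r gives r = h ρ_c/(ρ_m − ρ_c), so h (1 + ρ_c/(ρ_m − ρ_c)) = Δ, i.e. h = Δ (ρ_m − ρ_c)/ρ_m.
h = 14.2 km × 0.59/3.36 = 2.49 km.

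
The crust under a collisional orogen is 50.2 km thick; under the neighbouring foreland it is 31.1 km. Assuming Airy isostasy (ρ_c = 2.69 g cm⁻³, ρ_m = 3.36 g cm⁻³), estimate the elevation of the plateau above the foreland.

Excess crust Δ = 50.2 km − 31.1 km = 19.1 km, split between elevation h and root r with h + r = Δ.
Airy balance ρ_c h = (ρ_m − ρ_c) r gives r = h ρ_c/(ρ_m − ρ_c), so h (1 + ρ_c/(ρ_m − ρ_c)) = Δ, i.e. h = Δ (ρ_m − ρ_c)/ρ_m.
h = 19.1 km × 0.67/3.36 = 3.81 km.

3.81 km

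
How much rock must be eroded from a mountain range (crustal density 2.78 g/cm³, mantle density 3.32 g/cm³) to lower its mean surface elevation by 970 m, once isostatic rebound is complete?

Net drop Δ = e − u = e − e ρ_c/ρ_m = e (ρ_m − ρ_c)/ρ_m.
e = Δ ρ_m/(ρ_m − ρ_c) = 970 m × 3.32/0.54 = 5960 m.

5960 m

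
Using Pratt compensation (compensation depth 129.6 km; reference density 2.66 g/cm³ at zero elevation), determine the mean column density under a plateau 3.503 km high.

2.59 g/cm³

Pratt balance: ρ_ref D = ρ (D + h).
ρ = ρ_ref D/(D + h) = 2.66 × 129.6 km/(129.6 km + 3.503 km) = 2.59 g/cm³.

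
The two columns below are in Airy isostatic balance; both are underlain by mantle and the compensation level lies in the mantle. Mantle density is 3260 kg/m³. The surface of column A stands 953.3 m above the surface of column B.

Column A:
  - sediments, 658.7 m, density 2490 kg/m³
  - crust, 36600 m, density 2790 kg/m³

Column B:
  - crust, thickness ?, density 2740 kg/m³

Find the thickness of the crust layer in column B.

Take the compensation level at the base of the deeper column (depth z_c below the surface of column A) and equate Σ ρ_i t_i down to z_c; mantle fills any gap and the z_c terms cancel.
Column A: 658.7×2490 + 36600×2790 + (z_c − 37258.7)×3260
Column B: 953.3×0 + x×2740 + (z_c − 953.3 − 0 − x)×3260
The z_c×3260 term appears on both sides and cancels. Collect the known terms of each column as K = Σ(ρt)_known − 3260 × (depth of known layers): K_A = 103754163 − 3260×37258.7 = −17709199; K_B = 0 − 3260×(953.3 + 0) = −3107758.
Balance: K_A = K_B − x×(3260 − 2740), so x = (K_B − K_A)/(3260 − 2740) = 14601400/520 = 28100 m.

28100 m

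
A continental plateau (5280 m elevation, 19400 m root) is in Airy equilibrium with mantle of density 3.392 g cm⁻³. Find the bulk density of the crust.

2.67 g cm⁻³

ρ_c h = (ρ_m − ρ_c) r → ρ_c (h + r) = ρ_m r → ρ_c = ρ_m r / (h + r).
ρ_c = 3.392 × 19400 m / (5280 m + 19400 m) = 2.67 g cm⁻³.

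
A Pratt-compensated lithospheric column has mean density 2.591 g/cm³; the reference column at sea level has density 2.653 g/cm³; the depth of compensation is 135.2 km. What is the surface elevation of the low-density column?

3.24 km

ρ_ref D = ρ (D + h) → h = D (ρ_ref − ρ)/ρ.
h = 135.2 km × (2.653 − 2.591)/2.591 = 3.24 km.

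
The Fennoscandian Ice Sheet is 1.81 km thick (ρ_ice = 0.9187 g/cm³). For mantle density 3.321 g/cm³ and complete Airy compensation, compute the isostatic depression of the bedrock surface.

Equating mass per unit area of the two columns: the ice load ρ_ice t is balanced by mantle displaced below, ρ_m s.
s = t ρ_ice / ρ_m = 1.81 km × 0.9187/3.321 = 0.501 km.

0.501 km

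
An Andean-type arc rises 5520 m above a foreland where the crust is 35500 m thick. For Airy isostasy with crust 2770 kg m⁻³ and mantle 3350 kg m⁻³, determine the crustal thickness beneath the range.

Root depth r = h ρ_c / (ρ_m − ρ_c) = 5520 m × 2770 / 580 = 26360 m.
Total thickness = T + h + r = 35500 m + 5520 m + 26360 m = 67400 m.

67400 m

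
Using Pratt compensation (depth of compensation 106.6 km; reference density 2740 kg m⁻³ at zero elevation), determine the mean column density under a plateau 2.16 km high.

2690 kg m⁻³

Pratt balance: ρ_ref D = ρ (D + h).
ρ = ρ_ref D/(D + h) = 2740 × 106.6 km/(106.6 km + 2.16 km) = 2690 kg m⁻³.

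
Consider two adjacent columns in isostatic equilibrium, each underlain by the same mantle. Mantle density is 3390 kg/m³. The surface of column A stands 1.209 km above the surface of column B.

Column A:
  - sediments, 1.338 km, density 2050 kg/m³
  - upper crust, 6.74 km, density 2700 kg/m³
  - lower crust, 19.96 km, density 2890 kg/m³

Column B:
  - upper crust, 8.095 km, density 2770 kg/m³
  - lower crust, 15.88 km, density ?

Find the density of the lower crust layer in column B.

2930 kg/m³

Take the compensation level at the base of the deeper column (depth z_c below the surface of column A) and equate Σ ρ_i t_i down to z_c; mantle fills any gap and the z_c terms cancel.
Column A: 1.338×2050 + 6.74×2700 + 19.96×2890 + (z_c − 28.038)×3390
Column B: 1.209×0 + 8.095×2770 + 15.88×ρ + (z_c − 1.209 − 23.975)×3390
The z_c×3390 term appears on both sides and cancels. Collect the known terms of each column as K = Σ(ρt)_known − 3390 × (depth of known layers): K_A = 78625.3 − 3390×28.038 = −16423.52; K_B = 22423.15 − 3390×(1.209 + 23.975) = −62950.61.
Balance: K_A = K_B + 15.88×ρ, so ρ = (K_A − K_B)/15.88 = 46527.1/15.88 = 2930 kg/m³.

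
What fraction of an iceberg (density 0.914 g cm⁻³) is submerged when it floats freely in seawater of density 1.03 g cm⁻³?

Submerged fraction = ρ_obj/ρ_fluid = 0.914/1.03 = 88.7%.

88.7%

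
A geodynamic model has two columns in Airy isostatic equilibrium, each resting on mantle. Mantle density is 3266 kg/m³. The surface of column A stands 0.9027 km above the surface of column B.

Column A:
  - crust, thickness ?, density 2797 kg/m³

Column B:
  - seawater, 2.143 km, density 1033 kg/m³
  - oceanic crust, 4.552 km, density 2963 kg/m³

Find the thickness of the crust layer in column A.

Take the compensation level at the base of the deeper column (depth z_c below the surface of column A) and equate Σ ρ_i t_i down to z_c; mantle fills any gap and the z_c terms cancel.
Column A: x×2797 + (z_c − 0 − x)×3266
Column B: 0.9027×0 + 2.143×1033 + 4.552×2963 + (z_c − 0.9027 − 6.695)×3266
The z_c×3266 term appears on both sides and cancels. Collect the known terms of each column as K = Σ(ρt)_known − 3266 × (depth of known layers): K_A = 0 − 3266×0 = 0; K_B = 15701.295 − 3266×(0.9027 + 6.695) = −9112.7932.
Balance: K_A − x×(3266 − 2797) = K_B, so x = (K_A − K_B)/(3266 − 2797) = 9112.79/469 = 19.4 km.

19.4 km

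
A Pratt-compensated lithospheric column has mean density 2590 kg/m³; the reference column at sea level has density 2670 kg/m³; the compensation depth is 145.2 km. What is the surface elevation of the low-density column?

ρ_ref D = ρ (D + h) → h = D (ρ_ref − ρ)/ρ.
h = 145.2 km × (2670 − 2590)/2590 = 4.48 km.

4.48 km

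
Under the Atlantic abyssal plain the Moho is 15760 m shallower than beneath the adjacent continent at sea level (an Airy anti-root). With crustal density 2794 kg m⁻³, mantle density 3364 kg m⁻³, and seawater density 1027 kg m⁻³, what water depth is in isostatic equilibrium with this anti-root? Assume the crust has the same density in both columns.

5080 m

Replacing a thickness d of crust by seawater at the top must be balanced by replacing crust with mantle at the base: d (ρ_c − ρ_w) = a (ρ_m − ρ_c).
d = a (ρ_m − ρ_c)/(ρ_c − ρ_w) = 15760 m × 570/1767 = 5080 m.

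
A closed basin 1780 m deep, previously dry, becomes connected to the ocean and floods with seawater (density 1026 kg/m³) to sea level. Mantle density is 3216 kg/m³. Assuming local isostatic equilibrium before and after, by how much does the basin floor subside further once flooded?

834 m

After flooding the water column is d + s deep. Its weight must equal the weight of mantle displaced by the extra subsidence s: (d + s) ρ_w = s ρ_m.
s = d ρ_w / (ρ_m − ρ_w) = 1780 m × 1026/(3216 − 1026) = 834 m.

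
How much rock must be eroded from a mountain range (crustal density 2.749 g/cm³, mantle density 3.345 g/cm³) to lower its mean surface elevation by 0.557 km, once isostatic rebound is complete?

3.13 km

Net drop Δ = e − u = e − e ρ_c/ρ_m = e (ρ_m − ρ_c)/ρ_m.
e = Δ ρ_m/(ρ_m − ρ_c) = 0.557 km × 3.345/0.596 = 3.13 km.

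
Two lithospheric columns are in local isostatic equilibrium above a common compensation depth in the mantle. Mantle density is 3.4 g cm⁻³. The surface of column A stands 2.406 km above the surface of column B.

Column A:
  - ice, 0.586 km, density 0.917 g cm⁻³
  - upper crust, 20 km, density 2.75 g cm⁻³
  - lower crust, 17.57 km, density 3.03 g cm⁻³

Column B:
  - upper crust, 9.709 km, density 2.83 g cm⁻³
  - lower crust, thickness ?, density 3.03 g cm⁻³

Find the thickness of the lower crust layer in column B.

Take the compensation level at the base of the deeper column (depth z_c below the surface of column A) and equate Σ ρ_i t_i down to z_c; mantle fills any gap and the z_c terms cancel.
Column A: 0.586×0.917 + 20×2.75 + 17.57×3.03 + (z_c − 38.156)×3.4
Column B: 2.406×0 + 9.709×2.83 + x×3.03 + (z_c − 2.406 − 9.709 − x)×3.4
The z_c×3.4 term appears on both sides and cancels. Collect the known terms of each column as K = Σ(ρt)_known − 3.4 × (depth of known layers): K_A = 108.774462 − 3.4×38.156 = −20.955938; K_B = 27.47647 − 3.4×(2.406 + 9.709) = −13.71453.
Balance: K_A = K_B − x×(3.4 − 3.03), so x = (K_B − K_A)/(3.4 − 3.03) = 7.24141/0.37 = 19.6 km.

19.6 km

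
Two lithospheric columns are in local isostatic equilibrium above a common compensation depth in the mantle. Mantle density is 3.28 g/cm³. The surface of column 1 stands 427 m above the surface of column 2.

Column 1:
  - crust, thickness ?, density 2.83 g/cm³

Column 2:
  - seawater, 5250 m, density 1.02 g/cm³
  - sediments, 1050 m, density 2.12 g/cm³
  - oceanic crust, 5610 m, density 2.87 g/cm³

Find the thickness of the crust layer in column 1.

Take the compensation level at the base of the deeper column (depth z_c below the surface of column 1) and equate Σ ρ_i t_i down to z_c; mantle fills any gap and the z_c terms cancel.
Column 1: x×2.83 + (z_c − 0 − x)×3.28
Column 2: 427×0 + 5250×1.02 + 1050×2.12 + 5610×2.87 + (z_c − 427 − 11910)×3.28
The z_c×3.28 term appears on both sides and cancels. Collect the known terms of each column as K = Σ(ρt)_known − 3.28 × (depth of known layers): K_1 = 0 − 3.28×0 = 0; K_2 = 23681.7 − 3.28×(427 + 11910) = −16783.66.
Balance: K_1 − x×(3.28 − 2.83) = K_2, so x = (K_1 − K_2)/(3.28 − 2.83) = 16783.7/0.45 = 37300 m.

37300 m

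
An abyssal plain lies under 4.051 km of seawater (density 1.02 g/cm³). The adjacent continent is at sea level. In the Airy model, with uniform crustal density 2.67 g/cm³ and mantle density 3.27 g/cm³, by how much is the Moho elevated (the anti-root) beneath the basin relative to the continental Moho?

By Archimedes' principle applied to the lithosphere: replacing crust with seawater at the top is compensated by replacing crust with mantle at the base: d (ρ_c − ρ_w) = a (ρ_m − ρ_c).
a = d (ρ_c − ρ_w)/(ρ_m − ρ_c) = 4.051 km × 1.65/0.6 = 11.1 km.

11.1 km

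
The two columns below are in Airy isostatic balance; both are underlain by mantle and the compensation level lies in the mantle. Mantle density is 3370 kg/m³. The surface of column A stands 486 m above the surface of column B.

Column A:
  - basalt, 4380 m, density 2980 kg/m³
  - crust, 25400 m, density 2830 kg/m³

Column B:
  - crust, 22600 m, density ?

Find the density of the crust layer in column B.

Take the compensation level at the base of the deeper column (depth z_c below the surface of column A) and equate Σ ρ_i t_i down to z_c; mantle fills any gap and the z_c terms cancel.
Column A: 4380×2980 + 25400×2830 + (z_c − 29780)×3370
Column B: 486×0 + 22600×ρ + (z_c − 486 − 22600)×3370
The z_c×3370 term appears on both sides and cancels. Collect the known terms of each column as K = Σ(ρt)_known − 3370 × (depth of known layers): K_A = 84934400 − 3370×29780 = −15424200; K_B = 0 − 3370×(486 + 22600) = −77799820.
Balance: K_A = K_B + 22600×ρ, so ρ = (K_A − K_B)/22600 = 62375600/22600 = 2760 kg/m³.

2760 kg/m³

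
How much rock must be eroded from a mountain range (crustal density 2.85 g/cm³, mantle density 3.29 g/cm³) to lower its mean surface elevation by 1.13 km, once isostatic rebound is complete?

Net drop Δ = e − u = e − e ρ_c/ρ_m = e (ρ_m − ρ_c)/ρ_m.
e = Δ ρ_m/(ρ_m − ρ_c) = 1.13 km × 3.29/0.44 = 8.45 km.

8.45 km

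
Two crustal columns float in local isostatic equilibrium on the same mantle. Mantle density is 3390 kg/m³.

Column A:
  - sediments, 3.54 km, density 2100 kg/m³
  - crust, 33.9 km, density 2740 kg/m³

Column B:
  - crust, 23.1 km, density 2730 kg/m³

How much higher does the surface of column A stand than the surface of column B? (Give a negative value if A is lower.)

For any compensation level in the mantle, the mantle terms cancel and isostasy reduces to e = (Σt_A − Σt_B) − (Σ(ρt)_A − Σ(ρt)_B) / ρ_m.
Σt_A = 37.44 km; Σt_B = 23.1 km; Σ(ρt)_A = 100320; Σ(ρt)_B = 63063 (in km·kg/m³).
e = (37.44 − 23.1) − (100320 − 63063) / 3390 = 3.35 km.

3.35 km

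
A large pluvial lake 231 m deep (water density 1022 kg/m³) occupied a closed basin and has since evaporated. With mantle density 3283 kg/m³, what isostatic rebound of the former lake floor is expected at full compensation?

71.9 m

u = d ρ_w/ρ_m = 231 m × 1022/3283 = 71.9 m.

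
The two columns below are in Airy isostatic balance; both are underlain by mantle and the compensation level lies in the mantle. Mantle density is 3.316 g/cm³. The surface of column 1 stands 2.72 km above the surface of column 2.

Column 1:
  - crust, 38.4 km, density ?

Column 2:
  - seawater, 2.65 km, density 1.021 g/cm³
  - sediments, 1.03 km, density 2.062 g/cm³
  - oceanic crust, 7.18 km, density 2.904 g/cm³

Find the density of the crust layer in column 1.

Take the compensation level at the base of the deeper column (depth z_c below the surface of column 1) and equate Σ ρ_i t_i down to z_c; mantle fills any gap and the z_c terms cancel.
Column 1: 38.4×ρ + (z_c − 38.4)×3.316
Column 2: 2.72×0 + 2.65×1.021 + 1.03×2.062 + 7.18×2.904 + (z_c − 2.72 − 10.86)×3.316
The z_c×3.316 term appears on both sides and cancels. Collect the known terms of each column as K = Σ(ρt)_known − 3.316 × (depth of known layers): K_1 = 0 − 3.316×38.4 = −127.3344; K_2 = 25.68023 − 3.316×(2.72 + 10.86) = −19.35105.
Balance: K_1 + 38.4×ρ = K_2, so ρ = (K_2 − K_1)/38.4 = 107.983/38.4 = 2.81 g/cm³.

2.81 g/cm³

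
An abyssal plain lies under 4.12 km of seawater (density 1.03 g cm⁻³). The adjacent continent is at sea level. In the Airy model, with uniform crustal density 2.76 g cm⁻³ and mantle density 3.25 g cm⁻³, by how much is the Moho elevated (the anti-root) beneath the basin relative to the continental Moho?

14.5 km

For local isostatic compensation: replacing crust with seawater at the top is compensated by replacing crust with mantle at the base: d (ρ_c − ρ_w) = a (ρ_m − ρ_c).
a = d (ρ_c − ρ_w)/(ρ_m − ρ_c) = 4.12 km × 1.73/0.49 = 14.5 km.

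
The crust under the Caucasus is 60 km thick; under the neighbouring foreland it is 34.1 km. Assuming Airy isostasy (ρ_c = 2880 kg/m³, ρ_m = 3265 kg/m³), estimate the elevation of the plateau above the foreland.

3.05 km

Excess crust Δ = 60 km − 34.1 km = 25.9 km, split between elevation h and root r with h + r = Δ.
Airy balance ρ_c h = (ρ_m − ρ_c) r gives r = h ρ_c/(ρ_m − ρ_c), so h (1 + ρ_c/(ρ_m − ρ_c)) = Δ, i.e. h = Δ (ρ_m − ρ_c)/ρ_m.
h = 25.9 km × 385/3265 = 3.05 km.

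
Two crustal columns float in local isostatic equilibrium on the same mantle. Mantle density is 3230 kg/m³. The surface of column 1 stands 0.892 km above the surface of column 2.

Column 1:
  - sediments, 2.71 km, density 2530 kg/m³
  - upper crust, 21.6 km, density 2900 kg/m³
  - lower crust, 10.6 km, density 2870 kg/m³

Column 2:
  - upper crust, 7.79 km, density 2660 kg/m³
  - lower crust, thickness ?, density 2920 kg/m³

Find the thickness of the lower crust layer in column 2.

Take the compensation level at the base of the deeper column (depth z_c below the surface of column 1) and equate Σ ρ_i t_i down to z_c; mantle fills any gap and the z_c terms cancel.
Column 1: 2.71×2530 + 21.6×2900 + 10.6×2870 + (z_c − 34.91)×3230
Column 2: 0.892×0 + 7.79×2660 + x×2920 + (z_c − 0.892 − 7.79 − x)×3230
The z_c×3230 term appears on both sides and cancels. Collect the known terms of each column as K = Σ(ρt)_known − 3230 × (depth of known layers): K_1 = 99918.3 − 3230×34.91 = −12841; K_2 = 20721.4 − 3230×(0.892 + 7.79) = −7321.46.
Balance: K_1 = K_2 − x×(3230 − 2920), so x = (K_2 − K_1)/(3230 − 2920) = 5519.54/310 = 17.8 km.

17.8 km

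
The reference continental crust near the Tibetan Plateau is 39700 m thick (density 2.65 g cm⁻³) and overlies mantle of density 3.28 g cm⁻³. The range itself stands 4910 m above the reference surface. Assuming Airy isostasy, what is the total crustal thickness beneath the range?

65300 m

Root depth r = h ρ_c / (ρ_m − ρ_c) = 4910 m × 2.65 / 0.63 = 20650 m.
Total thickness = T + h + r = 39700 m + 4910 m + 20650 m = 65300 m.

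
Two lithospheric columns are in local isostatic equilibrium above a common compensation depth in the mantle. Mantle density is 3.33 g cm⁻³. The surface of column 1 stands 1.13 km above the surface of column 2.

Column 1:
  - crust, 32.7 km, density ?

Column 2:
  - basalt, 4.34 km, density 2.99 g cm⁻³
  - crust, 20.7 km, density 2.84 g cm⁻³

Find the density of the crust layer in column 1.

Take the compensation level at the base of the deeper column (depth z_c below the surface of column 1) and equate Σ ρ_i t_i down to z_c; mantle fills any gap and the z_c terms cancel.
Column 1: 32.7×ρ + (z_c − 32.7)×3.33
Column 2: 1.13×0 + 4.34×2.99 + 20.7×2.84 + (z_c − 1.13 − 25.04)×3.33
The z_c×3.33 term appears on both sides and cancels. Collect the known terms of each column as K = Σ(ρt)_known − 3.33 × (depth of known layers): K_1 = 0 − 3.33×32.7 = −108.891; K_2 = 71.7646 − 3.33×(1.13 + 25.04) = −15.3815.
Balance: K_1 + 32.7×ρ = K_2, so ρ = (K_2 − K_1)/32.7 = 93.5095/32.7 = 2.86 g cm⁻³.

2.86 g cm⁻³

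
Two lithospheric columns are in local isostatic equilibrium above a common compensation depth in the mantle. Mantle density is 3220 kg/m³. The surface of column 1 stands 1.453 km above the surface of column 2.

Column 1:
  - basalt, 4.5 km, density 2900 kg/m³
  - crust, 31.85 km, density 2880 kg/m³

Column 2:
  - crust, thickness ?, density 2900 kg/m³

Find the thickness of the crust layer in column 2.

23.7 km

Take the compensation level at the base of the deeper column (depth z_c below the surface of column 1) and equate Σ ρ_i t_i down to z_c; mantle fills any gap and the z_c terms cancel.
Column 1: 4.5×2900 + 31.85×2880 + (z_c − 36.35)×3220
Column 2: 1.453×0 + x×2900 + (z_c − 1.453 − 0 − x)×3220
The z_c×3220 term appears on both sides and cancels. Collect the known terms of each column as K = Σ(ρt)_known − 3220 × (depth of known layers): K_1 = 104778 − 3220×36.35 = −12269; K_2 = 0 − 3220×(1.453 + 0) = −4678.66.
Balance: K_1 = K_2 − x×(3220 − 2900), so x = (K_2 − K_1)/(3220 − 2900) = 7590.34/320 = 23.7 km.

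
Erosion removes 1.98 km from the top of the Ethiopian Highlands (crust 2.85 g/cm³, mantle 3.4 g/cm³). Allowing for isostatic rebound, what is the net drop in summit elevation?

Rebound u = e ρ_c/ρ_m = 1.98 km × 2.85/3.4 = 1.66 km.
Net surface drop = e − u = 1.98 km − 1.66 km = e (ρ_m − ρ_c)/ρ_m = 0.32 km.

0.32 km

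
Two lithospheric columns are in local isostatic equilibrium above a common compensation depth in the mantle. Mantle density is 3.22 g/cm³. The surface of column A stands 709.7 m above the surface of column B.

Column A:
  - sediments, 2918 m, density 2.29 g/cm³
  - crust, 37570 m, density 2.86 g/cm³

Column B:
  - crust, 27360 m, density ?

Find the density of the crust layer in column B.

2.71 g/cm³

Take the compensation level at the base of the deeper column (depth z_c below the surface of column A) and equate Σ ρ_i t_i down to z_c; mantle fills any gap and the z_c terms cancel.
Column A: 2918×2.29 + 37570×2.86 + (z_c − 40488)×3.22
Column B: 709.7×0 + 27360×ρ + (z_c − 709.7 − 27360)×3.22
The z_c×3.22 term appears on both sides and cancels. Collect the known terms of each column as K = Σ(ρt)_known − 3.22 × (depth of known layers): K_A = 114132.42 − 3.22×40488 = −16238.94; K_B = 0 − 3.22×(709.7 + 27360) = −90384.434.
Balance: K_A = K_B + 27360×ρ, so ρ = (K_A − K_B)/27360 = 74145.5/27360 = 2.71 g/cm³.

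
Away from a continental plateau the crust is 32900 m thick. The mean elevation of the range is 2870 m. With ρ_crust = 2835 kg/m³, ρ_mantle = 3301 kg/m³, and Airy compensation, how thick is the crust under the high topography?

Root depth r = h ρ_c / (ρ_m − ρ_c) = 2870 m × 2835 / 466 = 17460 m.
Total thickness = T + h + r = 32900 m + 2870 m + 17460 m = 53200 m.

53200 m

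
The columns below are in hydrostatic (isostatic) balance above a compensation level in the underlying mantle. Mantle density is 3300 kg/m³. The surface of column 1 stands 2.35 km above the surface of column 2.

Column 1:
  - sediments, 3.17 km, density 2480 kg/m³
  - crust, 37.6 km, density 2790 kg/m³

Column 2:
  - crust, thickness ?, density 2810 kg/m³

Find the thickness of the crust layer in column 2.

28.6 km

Take the compensation level at the base of the deeper column (depth z_c below the surface of column 1) and equate Σ ρ_i t_i down to z_c; mantle fills any gap and the z_c terms cancel.
Column 1: 3.17×2480 + 37.6×2790 + (z_c − 40.77)×3300
Column 2: 2.35×0 + x×2810 + (z_c − 2.35 − 0 − x)×3300
The z_c×3300 term appears on both sides and cancels. Collect the known terms of each column as K = Σ(ρt)_known − 3300 × (depth of known layers): K_1 = 112765.6 − 3300×40.77 = −21775.4; K_2 = 0 − 3300×(2.35 + 0) = −7755.
Balance: K_1 = K_2 − x×(3300 − 2810), so x = (K_2 − K_1)/(3300 − 2810) = 14020.4/490 = 28.6 km.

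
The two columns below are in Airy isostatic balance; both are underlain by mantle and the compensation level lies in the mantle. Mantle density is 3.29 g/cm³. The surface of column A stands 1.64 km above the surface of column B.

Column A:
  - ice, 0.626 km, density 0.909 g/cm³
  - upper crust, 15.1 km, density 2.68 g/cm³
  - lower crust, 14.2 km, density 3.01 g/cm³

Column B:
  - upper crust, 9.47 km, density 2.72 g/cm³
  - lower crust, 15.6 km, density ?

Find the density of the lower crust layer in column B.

3.04 g/cm³

Take the compensation level at the base of the deeper column (depth z_c below the surface of column A) and equate Σ ρ_i t_i down to z_c; mantle fills any gap and the z_c terms cancel.
Column A: 0.626×0.909 + 15.1×2.68 + 14.2×3.01 + (z_c − 29.926)×3.29
Column B: 1.64×0 + 9.47×2.72 + 15.6×ρ + (z_c − 1.64 − 25.07)×3.29
The z_c×3.29 term appears on both sides and cancels. Collect the known terms of each column as K = Σ(ρt)_known − 3.29 × (depth of known layers): K_A = 83.779034 − 3.29×29.926 = −14.677506; K_B = 25.7584 − 3.29×(1.64 + 25.07) = −62.1175.
Balance: K_A = K_B + 15.6×ρ, so ρ = (K_A − K_B)/15.6 = 47.44/15.6 = 3.04 g/cm³.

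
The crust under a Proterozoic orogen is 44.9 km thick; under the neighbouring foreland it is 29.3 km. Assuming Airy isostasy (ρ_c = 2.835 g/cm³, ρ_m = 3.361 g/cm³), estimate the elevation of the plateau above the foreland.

Excess crust Δ = 44.9 km − 29.3 km = 15.6 km, split between elevation h and root r with h + r = Δ.
Airy balance ρ_c h = (ρ_m − ρ_c) r gives r = h ρ_c/(ρ_m − ρ_c), so h (1 + ρ_c/(ρ_m − ρ_c)) = Δ, i.e. h = Δ (ρ_m − ρ_c)/ρ_m.
h = 15.6 km × 0.526/3.361 = 2.44 km.

2.44 km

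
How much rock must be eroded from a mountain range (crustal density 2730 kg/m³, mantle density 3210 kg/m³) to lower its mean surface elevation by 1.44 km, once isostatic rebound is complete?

9.63 km

Net drop Δ = e − u = e − e ρ_c/ρ_m = e (ρ_m − ρ_c)/ρ_m.
e = Δ ρ_m/(ρ_m − ρ_c) = 1.44 km × 3210/480 = 9.63 km.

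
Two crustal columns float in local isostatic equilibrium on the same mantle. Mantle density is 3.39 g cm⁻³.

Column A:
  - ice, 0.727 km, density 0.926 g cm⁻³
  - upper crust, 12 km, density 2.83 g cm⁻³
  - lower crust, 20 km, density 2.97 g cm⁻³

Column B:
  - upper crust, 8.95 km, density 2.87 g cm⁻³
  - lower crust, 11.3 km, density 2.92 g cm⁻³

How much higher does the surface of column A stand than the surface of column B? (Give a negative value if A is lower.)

2.05 km

For any compensation level in the mantle, the mantle terms cancel and isostasy reduces to e = (Σt_A − Σt_B) − (Σ(ρt)_A − Σ(ρt)_B) / ρ_m.
Σt_A = 32.727 km; Σt_B = 20.25 km; Σ(ρt)_A = 94.033202; Σ(ρt)_B = 58.6825 (in km·g cm⁻³).
e = (32.727 − 20.25) − (94.033202 − 58.6825) / 3.39 = 2.05 km.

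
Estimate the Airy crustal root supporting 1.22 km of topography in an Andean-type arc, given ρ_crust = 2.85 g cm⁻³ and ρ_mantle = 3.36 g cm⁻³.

6.82 km

Balancing pressure at the compensation depth: the weight of the topography is balanced by the buoyancy of the root, ρ_c h = (ρ_m − ρ_c) r.
r = h · ρ_c / (ρ_m − ρ_c) = 1.22 km × 2.85 / (3.36 − 2.85) = 6.82 km.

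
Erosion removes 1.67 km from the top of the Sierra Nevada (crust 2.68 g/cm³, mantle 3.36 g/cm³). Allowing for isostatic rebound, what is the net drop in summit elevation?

0.338 km

Rebound u = e ρ_c/ρ_m = 1.67 km × 2.68/3.36 = 1.332 km.
Net surface drop = e − u = 1.67 km − 1.332 km = e (ρ_m − ρ_c)/ρ_m = 0.338 km.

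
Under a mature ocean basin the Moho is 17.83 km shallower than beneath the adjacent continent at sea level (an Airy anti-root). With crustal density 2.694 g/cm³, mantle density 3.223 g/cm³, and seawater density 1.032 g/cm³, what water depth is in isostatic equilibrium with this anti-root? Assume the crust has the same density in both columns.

5.68 km

Replacing a thickness d of crust by seawater at the top must be balanced by replacing crust with mantle at the base: d (ρ_c − ρ_w) = a (ρ_m − ρ_c).
d = a (ρ_m − ρ_c)/(ρ_c − ρ_w) = 17.83 km × 0.529/1.662 = 5.68 km.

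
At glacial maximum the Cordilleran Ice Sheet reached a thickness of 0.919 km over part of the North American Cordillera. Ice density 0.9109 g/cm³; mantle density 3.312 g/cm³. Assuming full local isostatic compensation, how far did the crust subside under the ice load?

0.253 km

In Airy isostatic equilibrium: the ice load ρ_ice t is balanced by mantle displaced below, ρ_m s.
s = t ρ_ice / ρ_m = 0.919 km × 0.9109/3.312 = 0.253 km.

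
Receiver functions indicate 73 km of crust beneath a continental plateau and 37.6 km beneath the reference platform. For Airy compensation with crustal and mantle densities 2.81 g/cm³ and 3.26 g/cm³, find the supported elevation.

4.89 km

Excess crust Δ = 73 km − 37.6 km = 35.4 km, split between elevation h and root r with h + r = Δ.
Airy balance ρ_c h = (ρ_m − ρ_c) r gives r = h ρ_c/(ρ_m − ρ_c), so h (1 + ρ_c/(ρ_m − ρ_c)) = Δ, i.e. h = Δ (ρ_m − ρ_c)/ρ_m.
h = 35.4 km × 0.45/3.26 = 4.89 km.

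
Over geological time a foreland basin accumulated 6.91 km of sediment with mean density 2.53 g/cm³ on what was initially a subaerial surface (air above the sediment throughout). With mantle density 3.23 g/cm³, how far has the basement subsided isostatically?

Subaerial load: s = t ρ_sed / ρ_m = 6.91 km × 2.53/3.23 = 5.41 km.

5.41 km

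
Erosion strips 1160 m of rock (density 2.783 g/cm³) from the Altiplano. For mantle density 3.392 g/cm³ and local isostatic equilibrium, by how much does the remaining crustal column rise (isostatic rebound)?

952 m

Unloading: uplift u = e ρ_c/ρ_m = 1160 m × 2.783/3.392 = 952 m.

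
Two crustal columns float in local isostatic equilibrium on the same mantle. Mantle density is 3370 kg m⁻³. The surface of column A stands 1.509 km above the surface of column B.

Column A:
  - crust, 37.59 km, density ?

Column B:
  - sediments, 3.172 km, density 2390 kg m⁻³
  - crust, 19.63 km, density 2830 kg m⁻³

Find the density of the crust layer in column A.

2870 kg m⁻³

Take the compensation level at the base of the deeper column (depth z_c below the surface of column A) and equate Σ ρ_i t_i down to z_c; mantle fills any gap and the z_c terms cancel.
Column A: 37.59×ρ + (z_c − 37.59)×3370
Column B: 1.509×0 + 3.172×2390 + 19.63×2830 + (z_c − 1.509 − 22.802)×3370
The z_c×3370 term appears on both sides and cancels. Collect the known terms of each column as K = Σ(ρt)_known − 3370 × (depth of known layers): K_A = 0 − 3370×37.59 = −126678.3; K_B = 63133.98 − 3370×(1.509 + 22.802) = −18794.09.
Balance: K_A + 37.59×ρ = K_B, so ρ = (K_B − K_A)/37.59 = 107884/37.59 = 2870 kg m⁻³.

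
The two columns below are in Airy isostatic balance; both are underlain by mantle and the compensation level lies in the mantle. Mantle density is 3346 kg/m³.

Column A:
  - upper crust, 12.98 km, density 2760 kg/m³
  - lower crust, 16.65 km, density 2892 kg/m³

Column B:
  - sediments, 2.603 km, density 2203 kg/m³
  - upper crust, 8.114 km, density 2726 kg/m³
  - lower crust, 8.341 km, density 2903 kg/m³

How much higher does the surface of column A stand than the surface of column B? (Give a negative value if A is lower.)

1.04 km

For any compensation level in the mantle, the mantle terms cancel and isostasy reduces to e = (Σt_A − Σt_B) − (Σ(ρt)_A − Σ(ρt)_B) / ρ_m.
Σt_A = 29.63 km; Σt_B = 19.058 km; Σ(ρt)_A = 83976.6; Σ(ρt)_B = 52067.096 (in km·kg/m³).
e = (29.63 − 19.058) − (83976.6 − 52067.096) / 3346 = 1.04 km.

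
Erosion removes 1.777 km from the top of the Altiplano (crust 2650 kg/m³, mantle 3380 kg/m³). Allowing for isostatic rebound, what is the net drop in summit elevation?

0.384 km

Rebound u = e ρ_c/ρ_m = 1.777 km × 2650/3380 = 1.393 km.
Net surface drop = e − u = 1.777 km − 1.393 km = e (ρ_m − ρ_c)/ρ_m = 0.384 km.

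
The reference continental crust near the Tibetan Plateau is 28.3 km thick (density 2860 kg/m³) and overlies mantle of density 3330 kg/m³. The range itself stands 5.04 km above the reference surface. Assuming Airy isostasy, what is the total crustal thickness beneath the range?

Root depth r = h ρ_c / (ρ_m − ρ_c) = 5.04 km × 2860 / 470 = 30.67 km.
Total thickness = T + h + r = 28.3 km + 5.04 km + 30.67 km = 64 km.

64 km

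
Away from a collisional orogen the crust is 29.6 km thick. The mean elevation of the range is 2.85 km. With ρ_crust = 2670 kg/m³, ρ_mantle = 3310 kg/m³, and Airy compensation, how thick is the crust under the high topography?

Root depth r = h ρ_c / (ρ_m − ρ_c) = 2.85 km × 2670 / 640 = 11.89 km.
Total thickness = T + h + r = 29.6 km + 2.85 km + 11.89 km = 44.3 km.

44.3 km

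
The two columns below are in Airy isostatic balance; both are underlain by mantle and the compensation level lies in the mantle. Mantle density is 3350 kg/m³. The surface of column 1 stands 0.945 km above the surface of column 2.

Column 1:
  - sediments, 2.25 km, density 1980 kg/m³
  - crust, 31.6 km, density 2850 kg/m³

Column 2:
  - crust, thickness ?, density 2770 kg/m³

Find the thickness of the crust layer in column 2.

27.1 km

Take the compensation level at the base of the deeper column (depth z_c below the surface of column 1) and equate Σ ρ_i t_i down to z_c; mantle fills any gap and the z_c terms cancel.
Column 1: 2.25×1980 + 31.6×2850 + (z_c − 33.85)×3350
Column 2: 0.945×0 + x×2770 + (z_c − 0.945 − 0 − x)×3350
The z_c×3350 term appears on both sides and cancels. Collect the known terms of each column as K = Σ(ρt)_known − 3350 × (depth of known layers): K_1 = 94515 − 3350×33.85 = −18882.5; K_2 = 0 − 3350×(0.945 + 0) = −3165.75.
Balance: K_1 = K_2 − x×(3350 − 2770), so x = (K_2 − K_1)/(3350 − 2770) = 15716.8/580 = 27.1 km.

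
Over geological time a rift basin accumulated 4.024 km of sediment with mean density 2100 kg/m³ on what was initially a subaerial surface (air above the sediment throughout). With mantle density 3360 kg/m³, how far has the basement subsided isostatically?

Subaerial load: s = t ρ_sed / ρ_m = 4.024 km × 2100/3360 = 2.52 km.

2.52 km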